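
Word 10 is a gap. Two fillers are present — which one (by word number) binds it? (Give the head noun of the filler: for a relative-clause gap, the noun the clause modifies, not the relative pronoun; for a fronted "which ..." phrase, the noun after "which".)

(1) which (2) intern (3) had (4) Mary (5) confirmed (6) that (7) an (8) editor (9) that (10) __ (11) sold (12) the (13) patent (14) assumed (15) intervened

The marked gap is inside the relative clause, the subject of "sold".
Its filler is the head noun "editor" (via "that"), at word 8.
(The other dependency links word 2 to a gap after word 14.)

8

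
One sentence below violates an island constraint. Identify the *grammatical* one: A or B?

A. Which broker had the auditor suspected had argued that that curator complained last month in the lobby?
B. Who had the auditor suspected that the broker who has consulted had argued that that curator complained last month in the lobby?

A

In B, the wh-phrase is extracted from inside a complex-NP island (relative clause) (introduced by "who"), which blocks movement.
In A, the extraction path crosses only that-complement boundaries, which are transparent.
So A is grammatical.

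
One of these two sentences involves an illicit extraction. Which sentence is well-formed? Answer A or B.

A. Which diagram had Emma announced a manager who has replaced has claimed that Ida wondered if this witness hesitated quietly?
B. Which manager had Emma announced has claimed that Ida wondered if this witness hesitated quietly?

B

In A, the wh-phrase is extracted from inside a complex-NP island (relative clause) (introduced by "who"), which blocks movement.
In B, the extraction path crosses only that-complement boundaries, which are transparent.
So B is grammatical.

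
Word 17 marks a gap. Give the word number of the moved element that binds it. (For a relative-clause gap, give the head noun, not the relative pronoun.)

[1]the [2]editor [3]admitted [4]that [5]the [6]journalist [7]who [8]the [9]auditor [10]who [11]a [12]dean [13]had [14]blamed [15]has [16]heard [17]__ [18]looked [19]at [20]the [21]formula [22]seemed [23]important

6

The gap at 17 is the subject of "looked", inside a relative clause.
The relative pronoun is "who" (word 7); it is bound by the head noun immediately before it.
Its filler is the head noun "journalist", at word 6.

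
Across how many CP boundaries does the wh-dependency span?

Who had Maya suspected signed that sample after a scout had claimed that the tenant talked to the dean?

1

"who" is extracted from the subject of "signed".
Boundaries crossed, outermost first: [Ø] — 1 in total.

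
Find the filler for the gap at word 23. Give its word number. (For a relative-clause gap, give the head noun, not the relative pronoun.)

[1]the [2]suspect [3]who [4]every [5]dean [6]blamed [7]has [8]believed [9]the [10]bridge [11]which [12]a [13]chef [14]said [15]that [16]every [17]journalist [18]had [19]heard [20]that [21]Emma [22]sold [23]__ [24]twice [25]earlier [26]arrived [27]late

10

The gap at 23 is the object of "sold", inside a relative clause.
The relative pronoun is "which" (word 11); it is bound by the head noun immediately before it.
Its filler is the head noun "bridge", at word 10.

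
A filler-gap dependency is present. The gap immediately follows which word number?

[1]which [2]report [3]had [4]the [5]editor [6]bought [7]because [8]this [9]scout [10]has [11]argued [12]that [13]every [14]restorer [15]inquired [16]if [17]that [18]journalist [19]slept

6

The displaced element is "which report" (word 2).
It functions as the direct object of "bought", so the gap sits immediately after word 6 ("bought").
Base order: The editor had bought which report because this scout has argued that every restorer inquired if that journalist slept.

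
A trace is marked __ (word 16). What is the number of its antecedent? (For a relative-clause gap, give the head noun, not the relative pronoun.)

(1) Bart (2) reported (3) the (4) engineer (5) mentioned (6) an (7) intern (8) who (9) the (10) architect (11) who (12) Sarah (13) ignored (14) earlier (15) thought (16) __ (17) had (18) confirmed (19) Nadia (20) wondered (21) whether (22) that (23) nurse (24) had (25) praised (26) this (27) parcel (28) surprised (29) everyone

The gap at 16 is the subject of "confirmed", inside a relative clause.
The relative pronoun is "who" (word 8); it is bound by the head noun immediately before it.
Its filler is the head noun "intern", at word 7.

7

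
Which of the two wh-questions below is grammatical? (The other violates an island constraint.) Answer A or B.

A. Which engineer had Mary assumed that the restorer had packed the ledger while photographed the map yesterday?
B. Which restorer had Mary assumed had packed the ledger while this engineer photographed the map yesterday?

In A, the wh-phrase is extracted from inside an adjunct island (introduced by "while"), which blocks movement.
In B, the extraction path crosses only that-complement boundaries, which are transparent.
So B is grammatical.

B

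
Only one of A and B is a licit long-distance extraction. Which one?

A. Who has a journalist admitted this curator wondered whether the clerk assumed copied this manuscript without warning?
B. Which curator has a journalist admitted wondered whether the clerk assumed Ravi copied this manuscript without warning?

In A, the wh-phrase is extracted from inside a wh-island (introduced by "whether"), which blocks movement.
In B, the extraction path crosses only that-complement boundaries, which are transparent.
So B is grammatical.

B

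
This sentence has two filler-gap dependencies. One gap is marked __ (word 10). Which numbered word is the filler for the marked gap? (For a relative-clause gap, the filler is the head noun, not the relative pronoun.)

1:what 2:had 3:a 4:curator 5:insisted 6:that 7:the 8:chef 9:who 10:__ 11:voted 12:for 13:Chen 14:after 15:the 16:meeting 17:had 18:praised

8

The marked gap is inside the relative clause, the subject of "voted".
Its filler is the head noun "chef" (via "who"), at word 8.
(The other dependency links word 1 to a gap after word 18.)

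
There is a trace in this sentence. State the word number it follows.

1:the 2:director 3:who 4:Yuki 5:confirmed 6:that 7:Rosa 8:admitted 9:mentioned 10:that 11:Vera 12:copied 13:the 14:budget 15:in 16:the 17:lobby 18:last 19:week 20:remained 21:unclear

8

The displaced element is "the director" (word 2).
It is linked across 2 clause boundaries (that → Ø).
It functions as the subject of "mentioned", so the gap sits immediately after word 8 ("admitted").
Base order: Yuki confirmed that Rosa admitted that the director mentioned that Vera copied the budget in the lobby last week.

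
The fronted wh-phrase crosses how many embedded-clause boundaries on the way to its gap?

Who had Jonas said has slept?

"who" is extracted from the subject of "slept".
Boundaries crossed, outermost first: [Ø] — 1 in total.

1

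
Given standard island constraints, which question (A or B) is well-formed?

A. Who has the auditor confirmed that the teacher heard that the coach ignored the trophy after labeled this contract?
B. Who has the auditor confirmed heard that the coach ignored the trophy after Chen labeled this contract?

B

In A, the wh-phrase is extracted from inside an adjunct island (introduced by "after"), which blocks movement.
In B, the extraction path crosses only that-complement boundaries, which are transparent.
So B is grammatical.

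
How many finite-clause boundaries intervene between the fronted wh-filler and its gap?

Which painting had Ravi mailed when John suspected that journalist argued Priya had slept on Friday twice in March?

"which painting" originates inside the matrix clause — no clause boundary is crossed.

0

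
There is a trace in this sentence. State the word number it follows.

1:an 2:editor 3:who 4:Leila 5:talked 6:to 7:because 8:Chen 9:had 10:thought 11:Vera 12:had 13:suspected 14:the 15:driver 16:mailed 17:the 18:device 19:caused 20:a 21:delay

6

The displaced element is "an editor" (word 2).
It functions as the object of the preposition "to" of "talked", so the gap sits immediately after word 6 ("to").
Base order: Leila talked to an editor because Chen had thought Vera had suspected the driver mailed the device.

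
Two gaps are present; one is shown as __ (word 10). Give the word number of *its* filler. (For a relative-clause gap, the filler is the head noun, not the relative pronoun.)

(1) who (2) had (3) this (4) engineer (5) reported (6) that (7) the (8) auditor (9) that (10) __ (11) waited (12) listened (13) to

8

The marked gap is inside the relative clause, the subject of "waited".
Its filler is the head noun "auditor" (via "that"), at word 8.
(The other dependency links word 1 to a gap after word 13.)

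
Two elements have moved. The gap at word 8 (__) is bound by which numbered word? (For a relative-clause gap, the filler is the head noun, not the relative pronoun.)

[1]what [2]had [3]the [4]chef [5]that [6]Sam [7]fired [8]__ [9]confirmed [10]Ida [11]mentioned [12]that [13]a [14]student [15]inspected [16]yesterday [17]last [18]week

The marked gap is inside the relative clause, the direct object of "fired".
Its filler is the head noun "chef" (via "that"), at word 4.
(The other dependency links word 1 to a gap after word 15.)

4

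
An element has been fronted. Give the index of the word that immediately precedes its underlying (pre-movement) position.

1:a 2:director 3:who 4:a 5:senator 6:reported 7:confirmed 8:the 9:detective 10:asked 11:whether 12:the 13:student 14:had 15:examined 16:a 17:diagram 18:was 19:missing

The displaced element is "a director" (word 2).
It is linked across 1 clause boundary (Ø).
It functions as the subject of "confirmed", so the gap sits immediately after word 6 ("reported").
Base order: A senator reported that a director confirmed the detective asked whether the student had examined a diagram.

6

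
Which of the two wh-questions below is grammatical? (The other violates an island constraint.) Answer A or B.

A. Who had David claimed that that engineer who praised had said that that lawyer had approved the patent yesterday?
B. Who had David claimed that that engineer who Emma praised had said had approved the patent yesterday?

B

In A, the wh-phrase is extracted from inside a complex-NP island (relative clause) (introduced by "who"), which blocks movement.
In B, the extraction path crosses only that-complement boundaries, which are transparent.
So B is grammatical.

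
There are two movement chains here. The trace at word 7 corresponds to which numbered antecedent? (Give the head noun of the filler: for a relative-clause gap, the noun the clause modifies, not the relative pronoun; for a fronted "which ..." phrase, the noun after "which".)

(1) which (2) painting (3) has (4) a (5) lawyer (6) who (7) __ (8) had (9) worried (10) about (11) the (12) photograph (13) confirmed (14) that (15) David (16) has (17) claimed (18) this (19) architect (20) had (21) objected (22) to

The marked gap is inside the relative clause, the subject of "worried".
Its filler is the head noun "lawyer" (via "who"), at word 5.
(The other dependency links word 2 to a gap after word 22.)

5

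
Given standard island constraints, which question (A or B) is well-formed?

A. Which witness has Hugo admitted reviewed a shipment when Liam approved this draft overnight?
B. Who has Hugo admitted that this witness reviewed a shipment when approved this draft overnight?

In B, the wh-phrase is extracted from inside an adjunct island (introduced by "when"), which blocks movement.
In A, the extraction path crosses only that-complement boundaries, which are transparent.
So A is grammatical.

A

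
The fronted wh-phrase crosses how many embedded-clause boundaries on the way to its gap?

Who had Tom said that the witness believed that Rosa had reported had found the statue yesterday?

"who" is extracted from the subject of "found".
Boundaries crossed, outermost first: [that], [that], [Ø] — 3 in total.

3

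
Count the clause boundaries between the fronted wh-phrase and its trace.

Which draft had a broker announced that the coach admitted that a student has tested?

2

"which draft" is extracted from the object of "tested".
Boundaries crossed, outermost first: [that], [that] — 2 in total.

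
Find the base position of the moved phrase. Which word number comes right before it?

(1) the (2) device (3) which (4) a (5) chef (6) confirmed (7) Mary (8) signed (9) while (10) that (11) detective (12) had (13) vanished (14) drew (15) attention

The displaced element is "the device" (word 2).
It is linked across 1 clause boundary (Ø).
It functions as the direct object of "signed", so the gap sits immediately after word 8 ("signed").
Base order: A chef confirmed Mary signed the device while that detective had vanished.

8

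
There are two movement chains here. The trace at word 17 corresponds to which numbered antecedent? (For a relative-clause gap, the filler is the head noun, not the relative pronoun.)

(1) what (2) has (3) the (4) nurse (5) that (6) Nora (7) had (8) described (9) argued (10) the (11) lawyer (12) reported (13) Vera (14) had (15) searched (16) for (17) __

The marked gap is the object of the preposition "for" of "searched".
Its filler is the fronted wh-phrase "what", at word 1.
(The other dependency links word 4 to a gap after word 8.)

1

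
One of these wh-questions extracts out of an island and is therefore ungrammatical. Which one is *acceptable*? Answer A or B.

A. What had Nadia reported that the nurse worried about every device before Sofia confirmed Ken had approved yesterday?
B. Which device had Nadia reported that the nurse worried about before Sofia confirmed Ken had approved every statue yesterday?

In A, the wh-phrase is extracted from inside an adjunct island (introduced by "before"), which blocks movement.
In B, the extraction path crosses only that-complement boundaries, which are transparent.
So B is grammatical.

B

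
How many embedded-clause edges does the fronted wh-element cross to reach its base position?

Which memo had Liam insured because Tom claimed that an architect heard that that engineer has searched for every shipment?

"which memo" originates inside the matrix clause — no clause boundary is crossed.

0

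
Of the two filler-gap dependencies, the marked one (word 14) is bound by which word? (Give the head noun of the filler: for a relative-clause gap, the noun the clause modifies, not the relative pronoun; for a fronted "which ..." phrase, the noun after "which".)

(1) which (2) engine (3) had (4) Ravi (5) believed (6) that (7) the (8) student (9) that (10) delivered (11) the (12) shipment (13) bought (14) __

The marked gap is the direct object of "bought".
Its filler is the fronted wh-phrase "which engine", at word 2.
(The other dependency links word 8 to a gap after word 9.)

2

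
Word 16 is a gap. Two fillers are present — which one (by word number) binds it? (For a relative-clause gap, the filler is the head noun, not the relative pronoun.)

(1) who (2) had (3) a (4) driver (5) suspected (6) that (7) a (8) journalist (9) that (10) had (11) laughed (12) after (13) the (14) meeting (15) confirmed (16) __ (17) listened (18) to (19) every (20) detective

The marked gap is the subject of "listened".
Its filler is the fronted wh-phrase "who", at word 1.
(The other dependency links word 8 to a gap after word 9.)

1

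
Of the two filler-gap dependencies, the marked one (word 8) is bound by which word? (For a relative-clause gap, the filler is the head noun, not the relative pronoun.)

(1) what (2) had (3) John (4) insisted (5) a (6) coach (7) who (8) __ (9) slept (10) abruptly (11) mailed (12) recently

The marked gap is inside the relative clause, the subject of "slept".
Its filler is the head noun "coach" (via "who"), at word 6.
(The other dependency links word 1 to a gap after word 11.)

6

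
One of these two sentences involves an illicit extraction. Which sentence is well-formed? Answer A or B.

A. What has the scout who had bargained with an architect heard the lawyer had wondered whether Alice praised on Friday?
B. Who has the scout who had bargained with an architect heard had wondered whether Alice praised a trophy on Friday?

B

In A, the wh-phrase is extracted from inside a wh-island (introduced by "whether"), which blocks movement.
In B, the extraction path crosses only that-complement boundaries, which are transparent.
So B is grammatical.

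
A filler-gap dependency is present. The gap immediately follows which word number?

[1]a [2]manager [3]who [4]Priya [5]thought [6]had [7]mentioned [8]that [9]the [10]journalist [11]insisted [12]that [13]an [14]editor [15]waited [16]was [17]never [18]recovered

The displaced element is "a manager" (word 2).
It is linked across 1 clause boundary (Ø).
It functions as the subject of "mentioned", so the gap sits immediately after word 5 ("thought").
Base order: Priya thought that a manager had mentioned that the journalist insisted that an editor waited.

5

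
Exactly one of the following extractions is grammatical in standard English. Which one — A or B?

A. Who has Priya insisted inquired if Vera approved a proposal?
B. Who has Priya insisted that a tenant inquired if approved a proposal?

A

In B, the wh-phrase is extracted from inside a wh-island (introduced by "if"), which blocks movement.
In A, the extraction path crosses only that-complement boundaries, which are transparent.
So A is grammatical.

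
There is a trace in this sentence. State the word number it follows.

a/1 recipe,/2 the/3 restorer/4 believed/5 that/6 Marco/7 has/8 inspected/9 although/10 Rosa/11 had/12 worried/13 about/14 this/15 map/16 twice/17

The displaced element is "a recipe" (word 2).
It is linked across 1 clause boundary (that).
It functions as the direct object of "inspected", so the gap sits immediately after word 9 ("inspected").
Base order: The restorer believed that Marco has inspected a recipe although Rosa had worried about this map twice.

9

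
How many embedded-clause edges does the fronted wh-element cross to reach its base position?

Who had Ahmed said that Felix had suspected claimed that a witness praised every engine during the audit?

"who" is extracted from the subject of "claimed".
Boundaries crossed, outermost first: [that], [Ø] — 2 in total.

2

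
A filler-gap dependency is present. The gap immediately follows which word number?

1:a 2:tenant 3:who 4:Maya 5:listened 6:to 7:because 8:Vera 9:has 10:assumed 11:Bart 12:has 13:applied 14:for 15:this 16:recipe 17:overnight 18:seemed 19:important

6

The displaced element is "a tenant" (word 2).
It functions as the object of the preposition "to" of "listened", so the gap sits immediately after word 6 ("to").
Base order: Maya listened to a tenant because Vera has assumed Bart has applied for this recipe overnight.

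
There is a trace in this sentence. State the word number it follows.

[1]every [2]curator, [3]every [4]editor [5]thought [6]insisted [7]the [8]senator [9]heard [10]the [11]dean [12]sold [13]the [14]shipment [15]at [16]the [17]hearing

5

The displaced element is "every curator" (word 2).
It is linked across 1 clause boundary (Ø).
It functions as the subject of "insisted", so the gap sits immediately after word 5 ("thought").
Base order: Every editor thought that every curator insisted the senator heard the dean sold the shipment at the hearing.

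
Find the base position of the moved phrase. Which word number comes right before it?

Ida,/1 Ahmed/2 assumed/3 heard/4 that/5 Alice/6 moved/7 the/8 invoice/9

3

The displaced element is "Ida" (word 1).
It is linked across 1 clause boundary (Ø).
It functions as the subject of "heard", so the gap sits immediately after word 3 ("assumed").
Base order: Ahmed assumed Ida heard that Alice moved the invoice.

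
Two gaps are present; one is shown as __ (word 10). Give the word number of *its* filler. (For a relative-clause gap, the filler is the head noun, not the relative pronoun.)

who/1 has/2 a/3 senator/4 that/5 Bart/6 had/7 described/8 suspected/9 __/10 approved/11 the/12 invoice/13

1

The marked gap is the subject of "approved".
Its filler is the fronted wh-phrase "who", at word 1.
(The other dependency links word 4 to a gap after word 8.)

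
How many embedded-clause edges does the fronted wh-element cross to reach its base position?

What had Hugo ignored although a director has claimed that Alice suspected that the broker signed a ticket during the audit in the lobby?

0

"what" originates inside the matrix clause — no clause boundary is crossed.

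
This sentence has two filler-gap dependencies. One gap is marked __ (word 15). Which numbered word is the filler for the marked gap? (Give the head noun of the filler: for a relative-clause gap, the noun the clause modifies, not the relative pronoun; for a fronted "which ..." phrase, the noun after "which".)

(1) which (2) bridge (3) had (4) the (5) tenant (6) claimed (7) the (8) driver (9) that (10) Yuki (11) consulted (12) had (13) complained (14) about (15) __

The marked gap is the object of the preposition "about" of "complained".
Its filler is the fronted wh-phrase "which bridge", at word 2.
(The other dependency links word 8 to a gap after word 11.)

2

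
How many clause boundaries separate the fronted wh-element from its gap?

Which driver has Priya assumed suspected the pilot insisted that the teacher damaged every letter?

1

"which driver" is extracted from the subject of "suspected".
Boundaries crossed, outermost first: [Ø] — 1 in total.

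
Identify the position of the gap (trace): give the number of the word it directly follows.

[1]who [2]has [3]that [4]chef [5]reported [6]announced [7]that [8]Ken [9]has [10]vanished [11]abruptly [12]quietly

The displaced element is "who" (word 1).
It is linked across 1 clause boundary (Ø).
It functions as the subject of "announced", so the gap sits immediately after word 5 ("reported").
Base order: That chef has reported that who announced that Ken has vanished abruptly quietly.

5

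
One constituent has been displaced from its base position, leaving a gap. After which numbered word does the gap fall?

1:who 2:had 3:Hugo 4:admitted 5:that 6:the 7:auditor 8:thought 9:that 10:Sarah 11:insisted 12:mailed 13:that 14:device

The displaced element is "who" (word 1).
It is linked across 3 clause boundaries (that → that → Ø).
It functions as the subject of "mailed", so the gap sits immediately after word 11 ("insisted").
Base order: Hugo had admitted that the auditor thought that Sarah insisted that who mailed that device.

11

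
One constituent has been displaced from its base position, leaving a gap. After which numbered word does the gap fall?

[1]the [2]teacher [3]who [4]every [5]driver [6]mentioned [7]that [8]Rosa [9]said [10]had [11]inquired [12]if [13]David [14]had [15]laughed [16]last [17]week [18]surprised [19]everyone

9

The displaced element is "the teacher" (word 2).
It is linked across 2 clause boundaries (that → Ø).
It functions as the subject of "inquired", so the gap sits immediately after word 9 ("said").
Base order: Every driver mentioned that Rosa said that the teacher had inquired if David had laughed last week.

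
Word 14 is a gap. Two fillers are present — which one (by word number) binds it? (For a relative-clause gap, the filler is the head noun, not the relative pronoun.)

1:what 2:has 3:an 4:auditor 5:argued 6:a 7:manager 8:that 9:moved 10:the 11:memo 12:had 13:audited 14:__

The marked gap is the direct object of "audited".
Its filler is the fronted wh-phrase "what", at word 1.
(The other dependency links word 7 to a gap after word 8.)

1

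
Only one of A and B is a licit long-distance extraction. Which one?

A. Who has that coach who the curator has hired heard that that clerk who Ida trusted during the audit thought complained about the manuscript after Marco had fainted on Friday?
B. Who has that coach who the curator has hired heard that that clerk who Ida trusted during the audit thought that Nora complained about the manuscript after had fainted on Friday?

In B, the wh-phrase is extracted from inside an adjunct island (introduced by "after"), which blocks movement.
In A, the extraction path crosses only that-complement boundaries, which are transparent.
So A is grammatical.

A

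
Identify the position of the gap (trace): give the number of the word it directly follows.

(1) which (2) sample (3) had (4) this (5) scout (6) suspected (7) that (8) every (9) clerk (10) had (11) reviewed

11

The displaced element is "which sample" (word 2).
It is linked across 1 clause boundary (that).
It functions as the direct object of "reviewed", so the gap sits immediately after word 11 ("reviewed").
Base order: This scout had suspected that every clerk had reviewed which sample.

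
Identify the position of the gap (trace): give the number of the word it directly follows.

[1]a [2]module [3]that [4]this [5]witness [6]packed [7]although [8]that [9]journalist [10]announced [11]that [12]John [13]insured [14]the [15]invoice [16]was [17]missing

6

The displaced element is "a module" (word 2).
It functions as the direct object of "packed", so the gap sits immediately after word 6 ("packed").
Base order: This witness packed a module although that journalist announced that John insured the invoice.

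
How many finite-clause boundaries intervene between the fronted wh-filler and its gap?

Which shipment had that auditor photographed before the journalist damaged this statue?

0

"which shipment" originates inside the matrix clause — no clause boundary is crossed.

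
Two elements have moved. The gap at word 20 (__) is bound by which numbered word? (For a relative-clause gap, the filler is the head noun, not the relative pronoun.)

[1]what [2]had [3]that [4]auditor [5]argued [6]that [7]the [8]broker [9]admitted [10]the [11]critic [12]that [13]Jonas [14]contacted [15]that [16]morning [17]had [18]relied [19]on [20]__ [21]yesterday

1

The marked gap is the object of the preposition "on" of "relied".
Its filler is the fronted wh-phrase "what", at word 1.
(The other dependency links word 11 to a gap after word 14.)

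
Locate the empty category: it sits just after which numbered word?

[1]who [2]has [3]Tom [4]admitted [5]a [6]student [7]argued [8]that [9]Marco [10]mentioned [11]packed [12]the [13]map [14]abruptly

10

The displaced element is "who" (word 1).
It is linked across 3 clause boundaries (Ø → that → Ø).
It functions as the subject of "packed", so the gap sits immediately after word 10 ("mentioned").
Base order: Tom has admitted a student argued that Marco mentioned who packed the map abruptly.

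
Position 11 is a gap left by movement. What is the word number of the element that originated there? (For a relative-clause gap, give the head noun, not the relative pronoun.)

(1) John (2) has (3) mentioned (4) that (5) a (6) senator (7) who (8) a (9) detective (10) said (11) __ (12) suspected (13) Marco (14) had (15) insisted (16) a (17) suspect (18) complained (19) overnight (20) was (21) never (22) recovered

6

The gap at 11 is the subject of "suspected", inside a relative clause.
The relative pronoun is "who" (word 7); it is bound by the head noun immediately before it.
Its filler is the head noun "senator", at word 6.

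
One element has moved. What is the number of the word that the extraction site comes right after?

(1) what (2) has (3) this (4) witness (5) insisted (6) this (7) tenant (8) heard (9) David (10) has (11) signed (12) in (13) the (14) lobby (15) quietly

The displaced element is "what" (word 1).
It is linked across 2 clause boundaries (Ø → Ø).
It functions as the direct object of "signed", so the gap sits immediately after word 11 ("signed").
Base order: This witness has insisted this tenant heard David has signed what in the lobby quietly.

11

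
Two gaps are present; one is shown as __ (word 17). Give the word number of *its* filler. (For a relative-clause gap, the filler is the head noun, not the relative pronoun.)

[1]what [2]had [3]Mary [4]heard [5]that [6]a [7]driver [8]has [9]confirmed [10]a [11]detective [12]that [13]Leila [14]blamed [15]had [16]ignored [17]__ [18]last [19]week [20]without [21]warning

1

The marked gap is the direct object of "ignored".
Its filler is the fronted wh-phrase "what", at word 1.
(The other dependency links word 11 to a gap after word 14.)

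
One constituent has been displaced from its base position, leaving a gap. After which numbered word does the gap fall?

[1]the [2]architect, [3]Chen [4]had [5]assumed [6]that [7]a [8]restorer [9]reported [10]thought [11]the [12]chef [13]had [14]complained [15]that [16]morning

9

The displaced element is "the architect" (word 2).
It is linked across 2 clause boundaries (that → Ø).
It functions as the subject of "thought", so the gap sits immediately after word 9 ("reported").
Base order: Chen had assumed that a restorer reported the architect thought the chef had complained that morning.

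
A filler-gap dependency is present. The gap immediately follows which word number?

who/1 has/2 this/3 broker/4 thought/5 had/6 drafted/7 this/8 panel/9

The displaced element is "who" (word 1).
It is linked across 1 clause boundary (Ø).
It functions as the subject of "drafted", so the gap sits immediately after word 5 ("thought").
Base order: This broker has thought that who had drafted this panel.

5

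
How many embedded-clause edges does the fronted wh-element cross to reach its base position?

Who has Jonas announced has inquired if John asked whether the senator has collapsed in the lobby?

1

"who" is extracted from the subject of "inquired".
Boundaries crossed, outermost first: [Ø] — 1 in total.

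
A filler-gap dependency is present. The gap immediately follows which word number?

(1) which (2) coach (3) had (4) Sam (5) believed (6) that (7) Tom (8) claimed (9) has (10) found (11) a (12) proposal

The displaced element is "which coach" (word 2).
It is linked across 2 clause boundaries (that → Ø).
It functions as the subject of "found", so the gap sits immediately after word 8 ("claimed").
Base order: Sam had believed that Tom claimed which coach has found a proposal.

8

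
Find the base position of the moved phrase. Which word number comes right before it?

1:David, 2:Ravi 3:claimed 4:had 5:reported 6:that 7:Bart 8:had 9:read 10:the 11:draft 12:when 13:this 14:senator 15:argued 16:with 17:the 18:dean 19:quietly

3

The displaced element is "David" (word 1).
It is linked across 1 clause boundary (Ø).
It functions as the subject of "reported", so the gap sits immediately after word 3 ("claimed").
Base order: Ravi claimed that David had reported that Bart had read the draft when this senator argued with the dean quietly.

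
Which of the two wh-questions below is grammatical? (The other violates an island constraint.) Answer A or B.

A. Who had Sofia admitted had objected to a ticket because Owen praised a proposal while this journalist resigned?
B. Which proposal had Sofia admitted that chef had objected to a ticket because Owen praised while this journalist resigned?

In B, the wh-phrase is extracted from inside an adjunct island (introduced by "because"), which blocks movement.
In A, the extraction path crosses only that-complement boundaries, which are transparent.
So A is grammatical.

A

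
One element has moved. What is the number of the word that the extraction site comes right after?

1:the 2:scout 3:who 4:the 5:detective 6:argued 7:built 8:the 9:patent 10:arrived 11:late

6

The displaced element is "the scout" (word 2).
It is linked across 1 clause boundary (Ø).
It functions as the subject of "built", so the gap sits immediately after word 6 ("argued").
Base order: The detective argued the scout built the patent.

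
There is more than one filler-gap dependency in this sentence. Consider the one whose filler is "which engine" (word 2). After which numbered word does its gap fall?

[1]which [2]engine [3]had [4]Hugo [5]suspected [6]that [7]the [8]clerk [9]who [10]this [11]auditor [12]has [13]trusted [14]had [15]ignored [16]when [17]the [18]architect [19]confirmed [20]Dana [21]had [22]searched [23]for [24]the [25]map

15

The displaced element is "which engine" (word 2).
It is linked across 1 clause boundary (that).
It functions as the direct object of "ignored", so the gap sits immediately after word 15 ("ignored").
Base order: Hugo had suspected that the clerk who this auditor has trusted had ignored which engine when the architect confirmed Dana had searched for the map.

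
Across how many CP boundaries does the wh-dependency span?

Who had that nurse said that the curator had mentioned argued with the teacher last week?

2

"who" is extracted from the subject of "argued".
Boundaries crossed, outermost first: [that], [Ø] — 2 in total.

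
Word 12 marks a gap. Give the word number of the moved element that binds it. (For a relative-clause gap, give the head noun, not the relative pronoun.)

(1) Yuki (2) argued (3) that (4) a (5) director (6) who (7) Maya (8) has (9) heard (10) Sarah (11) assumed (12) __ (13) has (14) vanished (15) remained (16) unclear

The gap at 12 is the subject of "vanished", inside a relative clause.
The relative pronoun is "who" (word 6); it is bound by the head noun immediately before it.
Its filler is the head noun "director", at word 5.

5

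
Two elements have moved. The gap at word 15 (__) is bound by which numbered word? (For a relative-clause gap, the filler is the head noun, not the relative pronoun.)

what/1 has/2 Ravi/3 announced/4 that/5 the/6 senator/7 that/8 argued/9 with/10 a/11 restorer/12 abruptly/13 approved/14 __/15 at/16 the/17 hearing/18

1

The marked gap is the direct object of "approved".
Its filler is the fronted wh-phrase "what", at word 1.
(The other dependency links word 7 to a gap after word 8.)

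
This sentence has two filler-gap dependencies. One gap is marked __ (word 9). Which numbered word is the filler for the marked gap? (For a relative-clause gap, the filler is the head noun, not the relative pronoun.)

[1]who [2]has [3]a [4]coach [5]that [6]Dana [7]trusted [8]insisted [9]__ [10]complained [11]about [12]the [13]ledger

1

The marked gap is the subject of "complained".
Its filler is the fronted wh-phrase "who", at word 1.
(The other dependency links word 4 to a gap after word 7.)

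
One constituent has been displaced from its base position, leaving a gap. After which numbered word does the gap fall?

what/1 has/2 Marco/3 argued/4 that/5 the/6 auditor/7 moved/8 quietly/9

8

The displaced element is "what" (word 1).
It is linked across 1 clause boundary (that).
It functions as the direct object of "moved", so the gap sits immediately after word 8 ("moved").
Base order: Marco has argued that the auditor moved what quietly.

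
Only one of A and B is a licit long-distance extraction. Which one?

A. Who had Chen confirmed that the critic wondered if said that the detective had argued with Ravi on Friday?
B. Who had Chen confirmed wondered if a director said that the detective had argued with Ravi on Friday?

In A, the wh-phrase is extracted from inside a wh-island (introduced by "if"), which blocks movement.
In B, the extraction path crosses only that-complement boundaries, which are transparent.
So B is grammatical.

B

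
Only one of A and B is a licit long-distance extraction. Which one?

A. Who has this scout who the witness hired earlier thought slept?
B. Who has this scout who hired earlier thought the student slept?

A

In B, the wh-phrase is extracted from inside a complex-NP island (relative clause) (introduced by "who"), which blocks movement.
In A, the extraction path crosses only that-complement boundaries, which are transparent.
So A is grammatical.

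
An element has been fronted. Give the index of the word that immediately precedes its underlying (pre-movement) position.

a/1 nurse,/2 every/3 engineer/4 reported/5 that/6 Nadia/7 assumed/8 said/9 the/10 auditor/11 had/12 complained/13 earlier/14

8

The displaced element is "a nurse" (word 2).
It is linked across 2 clause boundaries (that → Ø).
It functions as the subject of "said", so the gap sits immediately after word 8 ("assumed").
Base order: Every engineer reported that Nadia assumed that a nurse said the auditor had complained earlier.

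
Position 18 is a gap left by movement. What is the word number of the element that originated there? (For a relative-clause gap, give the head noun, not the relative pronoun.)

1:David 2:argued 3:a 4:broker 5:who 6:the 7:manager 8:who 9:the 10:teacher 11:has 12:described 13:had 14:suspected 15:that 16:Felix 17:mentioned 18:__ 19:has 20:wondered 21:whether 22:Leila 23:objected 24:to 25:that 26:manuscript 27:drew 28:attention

The gap at 18 is the subject of "wondered", inside a relative clause.
The relative pronoun is "who" (word 5); it is bound by the head noun immediately before it.
Its filler is the head noun "broker", at word 4.

4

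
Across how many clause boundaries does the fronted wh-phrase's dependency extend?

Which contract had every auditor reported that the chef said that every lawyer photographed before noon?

2

"which contract" is extracted from the object of "photographed".
Boundaries crossed, outermost first: [that], [that] — 2 in total.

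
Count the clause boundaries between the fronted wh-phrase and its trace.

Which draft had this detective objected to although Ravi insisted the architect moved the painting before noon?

0

"which draft" originates inside the matrix clause — no clause boundary is crossed.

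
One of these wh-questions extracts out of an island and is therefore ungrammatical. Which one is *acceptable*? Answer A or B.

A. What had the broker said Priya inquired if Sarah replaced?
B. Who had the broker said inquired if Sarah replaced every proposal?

In A, the wh-phrase is extracted from inside a wh-island (introduced by "if"), which blocks movement.
In B, the extraction path crosses only that-complement boundaries, which are transparent.
So B is grammatical.

B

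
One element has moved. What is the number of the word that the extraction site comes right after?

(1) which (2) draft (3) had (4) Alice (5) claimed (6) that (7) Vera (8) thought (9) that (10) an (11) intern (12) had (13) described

13

The displaced element is "which draft" (word 2).
It is linked across 2 clause boundaries (that → that).
It functions as the direct object of "described", so the gap sits immediately after word 13 ("described").
Base order: Alice had claimed that Vera thought that an intern had described which draft.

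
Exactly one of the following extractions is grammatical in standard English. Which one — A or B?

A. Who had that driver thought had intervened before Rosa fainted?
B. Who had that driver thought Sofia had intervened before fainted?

In B, the wh-phrase is extracted from inside an adjunct island (introduced by "before"), which blocks movement.
In A, the extraction path crosses only that-complement boundaries, which are transparent.
So A is grammatical.

A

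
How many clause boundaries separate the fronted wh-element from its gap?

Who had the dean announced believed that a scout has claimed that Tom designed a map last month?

1

"who" is extracted from the subject of "believed".
Boundaries crossed, outermost first: [Ø] — 1 in total.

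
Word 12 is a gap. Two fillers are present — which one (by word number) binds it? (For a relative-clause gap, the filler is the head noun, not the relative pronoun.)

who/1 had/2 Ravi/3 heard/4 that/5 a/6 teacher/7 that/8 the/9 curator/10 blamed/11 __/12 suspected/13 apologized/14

7

The marked gap is inside the relative clause, the direct object of "blamed".
Its filler is the head noun "teacher" (via "that"), at word 7.
(The other dependency links word 1 to a gap after word 13.)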